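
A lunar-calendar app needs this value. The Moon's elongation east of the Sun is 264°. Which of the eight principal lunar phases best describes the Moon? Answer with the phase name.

last quarter

264° lies in the last quarter sector of the 8-phase cycle.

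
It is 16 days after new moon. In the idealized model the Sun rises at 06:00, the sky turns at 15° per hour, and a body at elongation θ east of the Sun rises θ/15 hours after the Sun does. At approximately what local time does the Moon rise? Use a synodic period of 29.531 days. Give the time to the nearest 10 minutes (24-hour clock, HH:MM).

Elongation θ = 360° × 16/29.531 ≈ 195.0°.
The Moon trails the Sun by θ/15 = 195.0/15 ≈ 13.00 hours.
06:00 + 13.003 h ≈ 19:00 → 19:00 to the nearest ten minutes.

19:00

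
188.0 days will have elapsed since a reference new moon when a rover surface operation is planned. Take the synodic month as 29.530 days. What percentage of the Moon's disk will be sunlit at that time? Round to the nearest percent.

188.0 d spans 6 complete synodic months (6 × 29.530 = 177.18 d) plus 10.82 d.
Phase angle: θ = 360°·(10.82 d)/(29.530 d) = 131.9°.
Illuminated fraction = (1 − cos 131.9°)/2 = (1 − (-0.668))/2 ≈ 0.834, so 83%.

83%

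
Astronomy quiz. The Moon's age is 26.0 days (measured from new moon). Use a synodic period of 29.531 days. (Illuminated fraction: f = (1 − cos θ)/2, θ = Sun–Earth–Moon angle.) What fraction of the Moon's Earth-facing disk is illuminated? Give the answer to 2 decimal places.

0.13

The Moon has covered 26.0/29.531 of its cycle, so θ ≈ 360° × 26.0/29.531 = 317.0°.
cos 317.0° = 0.731, so f = (1 − 0.731)/2 = 0.135.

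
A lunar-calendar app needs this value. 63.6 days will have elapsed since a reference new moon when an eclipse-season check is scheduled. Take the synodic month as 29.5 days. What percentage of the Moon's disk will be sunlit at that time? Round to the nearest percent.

22%

Reduce mod P: 63.6 − 2×29.5 = 4.60 d into the current lunation.
Elongation θ = 360° × 4.60/29.5 ≈ 56.1°.
With cos θ = 0.557, the lit fraction is (1 − 0.557)/2 ≈ 0.221, so 22%.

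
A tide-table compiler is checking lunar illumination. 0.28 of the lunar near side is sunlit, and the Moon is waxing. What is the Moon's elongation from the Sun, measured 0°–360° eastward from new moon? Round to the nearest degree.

64°

cos θ = 1 − 2f = 0.440, giving a principal value of 63.9°.
The Moon is waxing (0°–180°), so θ = 63.9° directly.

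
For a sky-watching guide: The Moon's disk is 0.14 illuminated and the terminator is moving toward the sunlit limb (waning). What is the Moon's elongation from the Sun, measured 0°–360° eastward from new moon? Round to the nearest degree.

Invert f = (1 − cos θ)/2 to get cos θ = 1 − 2(0.14) = 0.720, hence θ₀ = arccos 0.720 = 43.9°.
A waning Moon lies in 180°–360°, so θ = 360° − 43.9° = 316.1°.

316°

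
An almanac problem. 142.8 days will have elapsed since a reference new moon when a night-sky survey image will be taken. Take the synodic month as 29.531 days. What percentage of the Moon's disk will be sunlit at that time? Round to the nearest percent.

24%

142.8 d spans 4 complete synodic months (4 × 29.531 = 118.12 d) plus 24.68 d.
The Moon has covered 24.68/29.531 of its cycle, so θ ≈ 360° × 24.68/29.531 = 300.8°.
With cos θ = 0.512, the lit fraction is (1 − 0.512)/2 ≈ 0.244, so 24%.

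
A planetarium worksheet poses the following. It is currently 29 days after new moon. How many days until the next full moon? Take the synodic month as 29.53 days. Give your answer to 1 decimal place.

15.3 days

Full moon is 0.5 of the way through the cycle: age 0.5 × 29.53 = 14.765 d.
Already past this cycle's full moon; the next is at 14.765 + 29.53 = 44.295 d, so 44.295 − 29 = 15.295 days.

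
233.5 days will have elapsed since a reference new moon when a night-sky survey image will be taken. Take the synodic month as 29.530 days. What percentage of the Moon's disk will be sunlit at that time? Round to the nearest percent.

Reduce mod P: 233.5 − 7×29.530 = 26.79 d into the current lunation.
Phase angle: θ = 360°·(26.79 d)/(29.530 d) = 326.6°.
With cos θ = 0.835, the lit fraction is (1 − 0.835)/2 ≈ 0.083, so 8%.

8%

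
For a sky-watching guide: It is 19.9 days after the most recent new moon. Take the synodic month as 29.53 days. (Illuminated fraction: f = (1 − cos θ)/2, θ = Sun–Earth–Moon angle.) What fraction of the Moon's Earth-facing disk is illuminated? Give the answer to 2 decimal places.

0.73

Elongation θ = 360° × 19.9/29.53 ≈ 242.6°.
Illuminated fraction = (1 − cos 242.6°)/2 = (1 − (-0.460))/2 ≈ 0.730.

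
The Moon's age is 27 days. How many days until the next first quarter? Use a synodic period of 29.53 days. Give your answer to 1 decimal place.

9.9 days

First quarter occurs at elongation 90°, i.e. at age 29.53 × 90/360 = 7.383 d.
Already past this cycle's first quarter; the next is at 7.383 + 29.53 = 36.913 d, so 36.913 − 27 = 9.913 days.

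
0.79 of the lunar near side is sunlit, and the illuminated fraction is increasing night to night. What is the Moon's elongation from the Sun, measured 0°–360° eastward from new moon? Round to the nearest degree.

cos θ = 1 − 2f = -0.580, giving a principal value of 125.5°.
Before full moon the principal value applies: θ = 125.5°.

125°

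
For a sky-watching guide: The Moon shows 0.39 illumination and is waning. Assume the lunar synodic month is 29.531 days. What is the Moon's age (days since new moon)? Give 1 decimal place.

23.2 days

From f = (1 − cos θ)/2: cos θ = 1 − 2×0.39 = 0.220; arccos → 77.3°.
A waning Moon lies in 180°–360°, so θ = 360° − 77.3° = 282.7°.
Age = 29.531 × 282.7°/360° ≈ 23.19 days.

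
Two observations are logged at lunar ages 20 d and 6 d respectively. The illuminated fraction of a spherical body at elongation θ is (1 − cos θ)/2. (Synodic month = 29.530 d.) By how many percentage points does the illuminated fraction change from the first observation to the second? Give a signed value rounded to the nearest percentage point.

θ₁ = 360° × 20/29.530 = 243.8°, f₁ = (1 − cos θ₁)/2 = 0.721.
θ₂ = 360° × 6/29.530 = 73.1°, f₂ = (1 − cos θ₂)/2 = 0.355.
Change = f₂ − f₁ = -0.366 → -37 percentage points.

-37 pp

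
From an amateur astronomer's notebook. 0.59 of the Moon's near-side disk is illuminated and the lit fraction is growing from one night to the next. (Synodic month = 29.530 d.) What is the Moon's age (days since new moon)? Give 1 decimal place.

8.2 days

Invert f = (1 − cos θ)/2 to get cos θ = 1 − 2(0.59) = -0.180, hence θ₀ = arccos -0.180 = 100.4°.
Before full moon the principal value applies: θ = 100.4°.
That fraction of the synodic month is 100.4/360 × 29.530 d ≈ 8.23 d.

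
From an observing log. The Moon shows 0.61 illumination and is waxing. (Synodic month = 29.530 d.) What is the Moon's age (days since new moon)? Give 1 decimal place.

8.4 days

cos θ = 1 − 2f = -0.220, giving a principal value of 102.7°.
Before full moon the principal value applies: θ = 102.7°.
Age = 29.530 × 102.7°/360° ≈ 8.42 days.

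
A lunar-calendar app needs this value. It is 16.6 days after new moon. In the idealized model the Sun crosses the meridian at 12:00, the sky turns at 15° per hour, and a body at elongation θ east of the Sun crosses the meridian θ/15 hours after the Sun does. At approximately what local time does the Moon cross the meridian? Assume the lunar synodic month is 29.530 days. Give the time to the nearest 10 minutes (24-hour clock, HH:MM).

01:30

The Moon has covered 16.6/29.530 of its cycle, so θ ≈ 360° × 16.6/29.530 = 202.4°.
At 15° of sky rotation per hour, 202.4° corresponds to a 13.49 h lag.
12:00 + 13.491 h ≈ 01:29 → 01:30 to the nearest ten minutes.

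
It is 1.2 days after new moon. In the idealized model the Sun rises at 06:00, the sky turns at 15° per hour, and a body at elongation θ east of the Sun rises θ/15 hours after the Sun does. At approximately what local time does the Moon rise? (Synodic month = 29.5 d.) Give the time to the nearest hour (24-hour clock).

The Moon has covered 1.2/29.5 of its cycle, so θ ≈ 360° × 1.2/29.5 = 14.6°.
Delay after the Sun = 14.6° / (15°/h) ≈ 0.98 h.
06:00 + 0.98 h ≈ 06:59 → 07:00 to the nearest hour.

07:00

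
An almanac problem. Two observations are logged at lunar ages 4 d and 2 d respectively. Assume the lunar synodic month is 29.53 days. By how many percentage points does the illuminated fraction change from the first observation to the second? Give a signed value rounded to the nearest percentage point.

-13 percentage points

θ₁ = 360° × 4/29.53 = 48.8°, f₁ = (1 − cos θ₁)/2 = 0.170.
θ₂ = 360° × 2/29.53 = 24.4°, f₂ = (1 − cos θ₂)/2 = 0.045.
Change = f₂ − f₁ = -0.126 → -13 percentage points.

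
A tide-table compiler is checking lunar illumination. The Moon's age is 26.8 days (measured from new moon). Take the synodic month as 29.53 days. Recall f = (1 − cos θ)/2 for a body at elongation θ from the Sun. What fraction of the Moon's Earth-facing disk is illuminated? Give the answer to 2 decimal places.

0.08

The Moon has covered 26.8/29.53 of its cycle, so θ ≈ 360° × 26.8/29.53 = 326.7°.
Illuminated fraction = (1 − cos 326.7°)/2 = (1 − 0.836)/2 ≈ 0.082.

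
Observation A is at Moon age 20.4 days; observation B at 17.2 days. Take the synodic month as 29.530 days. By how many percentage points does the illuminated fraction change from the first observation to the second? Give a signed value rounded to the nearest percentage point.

+25 percentage points

First observation: θ = 360°·20.4/29.530 = 248.7°, so f = 0.682.
Second observation: θ = 209.7°, f = 0.934.
Δf = 0.934 − 0.682 = +0.253, i.e. +25 pp.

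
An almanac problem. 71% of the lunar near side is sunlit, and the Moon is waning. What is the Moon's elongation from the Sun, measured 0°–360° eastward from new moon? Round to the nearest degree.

cos θ = 1 − 2f = -0.420, giving a principal value of 114.8°.
A waning Moon lies in 180°–360°, so θ = 360° − 114.8° = 245.2°.

245°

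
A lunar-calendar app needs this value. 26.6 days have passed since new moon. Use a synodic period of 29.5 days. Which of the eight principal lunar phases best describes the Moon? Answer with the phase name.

waning crescent

At 26.6/29.5 of the cycle, θ ≈ 325° — the waning crescent range.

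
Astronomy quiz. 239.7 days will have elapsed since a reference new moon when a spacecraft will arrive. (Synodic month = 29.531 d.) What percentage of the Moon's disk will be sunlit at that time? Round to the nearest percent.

13%

Reduce mod P: 239.7 − 8×29.531 = 3.45 d into the current lunation.
Elongation θ = 360° × 3.45/29.531 ≈ 42.1°.
cos 42.1° = 0.742, so f = (1 − 0.742)/2 = 0.129, so 13%.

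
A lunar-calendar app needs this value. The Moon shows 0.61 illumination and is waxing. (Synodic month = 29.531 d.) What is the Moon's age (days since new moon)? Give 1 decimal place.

8.4 days

From f = (1 − cos θ)/2: cos θ = 1 − 2×0.61 = -0.220; arccos → 102.7°.
Before full moon the principal value applies: θ = 102.7°.
At 360°/29.531 d per day, 102.7° corresponds to 8.43 days.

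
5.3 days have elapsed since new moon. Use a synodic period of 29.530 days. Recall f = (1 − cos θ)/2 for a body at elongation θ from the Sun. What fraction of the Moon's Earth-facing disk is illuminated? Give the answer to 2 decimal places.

0.29

The Moon has covered 5.3/29.530 of its cycle, so θ ≈ 360° × 5.3/29.530 = 64.6°.
With cos θ = 0.429, the lit fraction is (1 − 0.429)/2 ≈ 0.286.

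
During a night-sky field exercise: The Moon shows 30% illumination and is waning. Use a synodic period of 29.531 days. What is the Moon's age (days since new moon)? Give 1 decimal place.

cos θ = 1 − 2f = 0.400, giving a principal value of 66.4°.
Since the Moon is past full (waning), take the reflex angle: θ = 360° − 66.4° = 293.6°.
At 360°/29.531 d per day, 293.6° corresponds to 24.08 days.

24.1 days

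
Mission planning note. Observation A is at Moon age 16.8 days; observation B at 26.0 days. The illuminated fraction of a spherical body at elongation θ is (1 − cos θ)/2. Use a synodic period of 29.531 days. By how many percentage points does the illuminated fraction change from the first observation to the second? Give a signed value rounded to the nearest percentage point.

-82 percentage points

θ₁ = 360° × 16.8/29.531 = 204.8°, f₁ = (1 − cos θ₁)/2 = 0.954.
θ₂ = 360° × 26.0/29.531 = 317.0°, f₂ = (1 − cos θ₂)/2 = 0.135.
Change = f₂ − f₁ = -0.819 → -82 percentage points.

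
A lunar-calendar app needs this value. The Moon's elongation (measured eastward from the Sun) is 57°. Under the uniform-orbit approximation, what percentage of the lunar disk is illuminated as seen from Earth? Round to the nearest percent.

Half-versine of 57°: (1 − 0.545)/2 = 0.228, i.e. 23%.

23%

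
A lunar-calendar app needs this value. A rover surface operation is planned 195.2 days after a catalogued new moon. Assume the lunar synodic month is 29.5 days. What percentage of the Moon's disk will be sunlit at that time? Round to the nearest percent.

195.2/29.5 = 6.617 lunations, so 6 complete cycles and 18.20 d into the next.
Phase angle: θ = 360°·(18.20 d)/(29.5 d) = 222.1°.
With cos θ = (-0.742), the lit fraction is (1 − (-0.742))/2 ≈ 0.871, so 87%.

87%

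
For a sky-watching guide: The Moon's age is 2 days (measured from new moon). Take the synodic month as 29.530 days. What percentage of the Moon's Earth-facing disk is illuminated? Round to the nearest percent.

Phase angle: θ = 360°·(2 d)/(29.530 d) = 24.4°.
cos 24.4° = 0.911, so f = (1 − 0.911)/2 = 0.045, so 4%.

4%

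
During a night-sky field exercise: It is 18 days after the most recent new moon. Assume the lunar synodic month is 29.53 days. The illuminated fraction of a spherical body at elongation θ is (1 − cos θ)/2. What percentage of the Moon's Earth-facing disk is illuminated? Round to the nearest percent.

89%

Elongation θ = 360° × 18/29.53 ≈ 219.4°.
Illuminated fraction = (1 − cos 219.4°)/2 = (1 − (-0.772))/2 ≈ 0.886, so 89%.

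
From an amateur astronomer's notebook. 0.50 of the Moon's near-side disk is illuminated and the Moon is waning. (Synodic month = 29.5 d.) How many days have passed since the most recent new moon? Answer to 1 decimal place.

From f = (1 − cos θ)/2: cos θ = 1 − 2×0.50 = 0.000; arccos → 90.0°.
Waning ⇒ past full, so θ = 360° − 90.0° = 270.0°.
That fraction of the synodic month is 270.0/360 × 29.5 d ≈ 22.12 d.

22.1 days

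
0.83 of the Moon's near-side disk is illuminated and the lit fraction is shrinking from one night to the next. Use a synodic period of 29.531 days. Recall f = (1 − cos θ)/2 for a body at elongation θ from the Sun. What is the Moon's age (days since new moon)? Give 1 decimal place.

18.8 days

From f = (1 − cos θ)/2: cos θ = 1 − 2×0.83 = -0.660; arccos → 131.3°.
Since the Moon is past full (waning), take the reflex angle: θ = 360° − 131.3° = 228.7°.
At 360°/29.531 d per day, 228.7° corresponds to 18.76 days.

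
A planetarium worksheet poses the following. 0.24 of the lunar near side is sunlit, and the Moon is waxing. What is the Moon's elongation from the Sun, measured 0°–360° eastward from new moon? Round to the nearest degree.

59°

From f = (1 − cos θ)/2: cos θ = 1 − 2×0.24 = 0.520; arccos → 58.7°.
Before full moon the principal value applies: θ = 58.7°.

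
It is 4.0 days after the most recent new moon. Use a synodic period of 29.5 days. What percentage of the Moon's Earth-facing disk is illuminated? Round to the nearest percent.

17%

The Moon has covered 4.0/29.5 of its cycle, so θ ≈ 360° × 4.0/29.5 = 48.8°.
Illuminated fraction = (1 − cos 48.8°)/2 = (1 − 0.659)/2 ≈ 0.171, so 17%.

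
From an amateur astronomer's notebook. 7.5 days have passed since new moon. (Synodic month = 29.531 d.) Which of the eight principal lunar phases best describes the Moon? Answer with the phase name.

first quarter

θ ≈ 360° × 7.5/29.531 = 91°, which falls in the first quarter sector.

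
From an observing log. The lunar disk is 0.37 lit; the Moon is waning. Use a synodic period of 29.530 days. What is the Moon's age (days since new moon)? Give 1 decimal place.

From f = (1 − cos θ)/2: cos θ = 1 − 2×0.37 = 0.260; arccos → 74.9°.
A waning Moon lies in 180°–360°, so θ = 360° − 74.9° = 285.1°.
At 360°/29.530 d per day, 285.1° corresponds to 23.38 days.

23.4 days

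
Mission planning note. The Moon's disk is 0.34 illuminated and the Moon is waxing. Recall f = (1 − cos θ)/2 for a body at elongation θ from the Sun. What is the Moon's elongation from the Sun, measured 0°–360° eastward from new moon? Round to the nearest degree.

71°

cos θ = 1 − 2f = 0.320, giving a principal value of 71.3°.
The Moon is waxing (0°–180°), so θ = 71.3° directly.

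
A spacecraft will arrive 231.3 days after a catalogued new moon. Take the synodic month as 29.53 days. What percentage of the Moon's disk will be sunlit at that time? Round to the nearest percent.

25%

231.3 d spans 7 complete synodic months (7 × 29.53 = 206.71 d) plus 24.59 d.
Elongation θ = 360° × 24.59/29.53 ≈ 299.8°.
cos 299.8° = 0.497, so f = (1 − 0.497)/2 = 0.252, so 25%.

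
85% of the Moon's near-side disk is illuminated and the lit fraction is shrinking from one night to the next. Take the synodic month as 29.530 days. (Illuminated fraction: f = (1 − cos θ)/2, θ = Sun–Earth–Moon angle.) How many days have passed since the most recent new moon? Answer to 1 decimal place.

18.5 days

Invert f = (1 − cos θ)/2 to get cos θ = 1 − 2(0.85) = -0.700, hence θ₀ = arccos -0.700 = 134.4°.
Waning ⇒ past full, so θ = 360° − 134.4° = 225.6°.
Age = 29.530 × 225.6°/360° ≈ 18.50 days.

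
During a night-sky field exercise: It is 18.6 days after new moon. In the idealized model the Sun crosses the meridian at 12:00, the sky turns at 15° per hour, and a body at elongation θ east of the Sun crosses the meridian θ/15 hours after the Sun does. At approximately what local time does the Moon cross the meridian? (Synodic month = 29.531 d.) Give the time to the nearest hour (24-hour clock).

The Moon has covered 18.6/29.531 of its cycle, so θ ≈ 360° × 18.6/29.531 = 226.7°.
Delay after the Sun = 226.7° / (15°/h) ≈ 15.12 h.
12:00 + 15.12 h ≈ 03:07 → 03:00 to the nearest hour.

03:00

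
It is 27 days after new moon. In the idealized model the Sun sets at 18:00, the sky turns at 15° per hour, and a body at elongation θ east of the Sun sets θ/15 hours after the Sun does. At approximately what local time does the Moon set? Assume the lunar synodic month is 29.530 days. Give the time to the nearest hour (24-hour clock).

Elongation θ = 360° × 27/29.530 ≈ 329.2°.
The Moon trails the Sun by θ/15 = 329.2/15 ≈ 21.94 hours.
18:00 + 21.94 h ≈ 15:57 → 16:00 to the nearest hour.

16:00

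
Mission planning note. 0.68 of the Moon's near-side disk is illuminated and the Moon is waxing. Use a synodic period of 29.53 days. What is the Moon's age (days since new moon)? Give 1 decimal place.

From f = (1 − cos θ)/2: cos θ = 1 − 2×0.68 = -0.360; arccos → 111.1°.
Waxing ⇒ before full, so θ = 111.1°.
Age = 29.53 × 111.1°/360° ≈ 9.11 days.

9.1 days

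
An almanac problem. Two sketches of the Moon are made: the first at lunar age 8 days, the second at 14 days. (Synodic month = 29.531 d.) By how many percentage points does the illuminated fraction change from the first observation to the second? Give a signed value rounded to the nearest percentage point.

+43 pp

First observation: θ = 360°·8/29.531 = 97.5°, so f = 0.565.
Second observation: θ = 170.7°, f = 0.993.
Δf = 0.993 − 0.565 = +0.428, i.e. +43 pp.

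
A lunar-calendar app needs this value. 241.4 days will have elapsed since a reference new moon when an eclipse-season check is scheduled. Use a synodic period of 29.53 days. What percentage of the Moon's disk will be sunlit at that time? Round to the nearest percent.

241.4 d spans 8 complete synodic months (8 × 29.53 = 236.24 d) plus 5.16 d.
Elongation θ = 360° × 5.16/29.53 ≈ 62.9°.
With cos θ = 0.455, the lit fraction is (1 − 0.455)/2 ≈ 0.272, so 27%.

27%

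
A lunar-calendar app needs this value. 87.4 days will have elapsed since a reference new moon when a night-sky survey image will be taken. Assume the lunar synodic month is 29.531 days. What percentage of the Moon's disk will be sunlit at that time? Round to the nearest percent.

2%

Reduce mod P: 87.4 − 2×29.531 = 28.34 d into the current lunation.
The Moon has covered 28.34/29.531 of its cycle, so θ ≈ 360° × 28.34/29.531 = 345.5°.
Illuminated fraction = (1 − cos 345.5°)/2 = (1 − 0.968)/2 ≈ 0.016, so 2%.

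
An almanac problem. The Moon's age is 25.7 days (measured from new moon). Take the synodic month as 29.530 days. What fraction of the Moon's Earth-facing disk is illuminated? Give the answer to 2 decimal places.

The Moon has covered 25.7/29.530 of its cycle, so θ ≈ 360° × 25.7/29.530 = 313.3°.
Illuminated fraction = (1 − cos 313.3°)/2 = (1 − 0.686)/2 ≈ 0.157.

0.16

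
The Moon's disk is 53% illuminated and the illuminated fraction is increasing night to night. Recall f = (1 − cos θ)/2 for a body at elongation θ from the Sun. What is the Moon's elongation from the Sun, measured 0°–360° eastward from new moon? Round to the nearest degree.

93°

cos θ = 1 − 2f = -0.060, giving a principal value of 93.4°.
The Moon is waxing (0°–180°), so θ = 93.4° directly.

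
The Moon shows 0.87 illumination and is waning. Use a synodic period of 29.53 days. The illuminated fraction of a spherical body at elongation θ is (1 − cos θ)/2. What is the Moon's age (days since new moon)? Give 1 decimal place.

18.2 days

Invert f = (1 − cos θ)/2 to get cos θ = 1 − 2(0.87) = -0.740, hence θ₀ = arccos -0.740 = 137.7°.
Waning ⇒ past full, so θ = 360° − 137.7° = 222.3°.
That fraction of the synodic month is 222.3/360 × 29.53 d ≈ 18.23 d.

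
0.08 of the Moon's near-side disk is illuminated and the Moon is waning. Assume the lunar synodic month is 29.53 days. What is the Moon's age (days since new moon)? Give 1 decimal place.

Invert f = (1 − cos θ)/2 to get cos θ = 1 − 2(0.08) = 0.840, hence θ₀ = arccos 0.840 = 32.9°.
A waning Moon lies in 180°–360°, so θ = 360° − 32.9° = 327.1°.
At 360°/29.53 d per day, 327.1° corresponds to 26.83 days.

26.8 days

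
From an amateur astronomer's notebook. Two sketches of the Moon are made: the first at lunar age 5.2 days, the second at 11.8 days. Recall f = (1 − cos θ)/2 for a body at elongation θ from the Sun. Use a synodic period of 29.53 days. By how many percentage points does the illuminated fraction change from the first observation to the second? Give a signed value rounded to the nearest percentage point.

+63 percentage points

First observation: θ = 360°·5.2/29.53 = 63.4°, so f = 0.276.
Second observation: θ = 143.9°, f = 0.904.
Δf = 0.904 − 0.276 = +0.628, i.e. +63 pp.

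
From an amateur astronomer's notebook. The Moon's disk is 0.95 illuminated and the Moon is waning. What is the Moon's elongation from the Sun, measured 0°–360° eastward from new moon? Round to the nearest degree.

206°

From f = (1 − cos θ)/2: cos θ = 1 − 2×0.95 = -0.900; arccos → 154.2°.
Since the Moon is past full (waning), take the reflex angle: θ = 360° − 154.2° = 205.8°.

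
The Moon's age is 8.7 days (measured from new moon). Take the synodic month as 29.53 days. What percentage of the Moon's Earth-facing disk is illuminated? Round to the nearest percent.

The Moon has covered 8.7/29.53 of its cycle, so θ ≈ 360° × 8.7/29.53 = 106.1°.
Illuminated fraction = (1 − cos 106.1°)/2 = (1 − (-0.277))/2 ≈ 0.638, so 64%.

64%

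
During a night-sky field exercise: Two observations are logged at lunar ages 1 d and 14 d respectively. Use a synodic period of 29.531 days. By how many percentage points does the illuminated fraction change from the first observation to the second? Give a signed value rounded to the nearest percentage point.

+98 percentage points

First observation: θ = 360°·1/29.531 = 12.2°, so f = 0.011.
Second observation: θ = 170.7°, f = 0.993.
Δf = 0.993 − 0.011 = +0.982, i.e. +98 pp.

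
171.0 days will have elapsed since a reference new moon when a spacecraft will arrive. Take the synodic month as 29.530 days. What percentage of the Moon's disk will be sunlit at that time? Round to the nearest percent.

37%

171.0/29.530 = 5.791 lunations, so 5 complete cycles and 23.35 d into the next.
The Moon has covered 23.35/29.530 of its cycle, so θ ≈ 360° × 23.35/29.530 = 284.7°.
cos 284.7° = 0.253, so f = (1 − 0.253)/2 = 0.373, so 37%.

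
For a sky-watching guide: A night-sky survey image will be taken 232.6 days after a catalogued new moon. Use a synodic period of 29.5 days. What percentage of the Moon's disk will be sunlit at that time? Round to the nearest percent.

13%

Reduce mod P: 232.6 − 7×29.5 = 26.10 d into the current lunation.
Elongation θ = 360° × 26.10/29.5 ≈ 318.5°.
cos 318.5° = 0.749, so f = (1 − 0.749)/2 = 0.125, so 13%.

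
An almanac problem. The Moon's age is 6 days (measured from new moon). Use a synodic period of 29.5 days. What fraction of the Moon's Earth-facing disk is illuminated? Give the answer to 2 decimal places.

Phase angle: θ = 360°·(6 d)/(29.5 d) = 73.2°.
With cos θ = 0.289, the lit fraction is (1 − 0.289)/2 ≈ 0.356.

0.36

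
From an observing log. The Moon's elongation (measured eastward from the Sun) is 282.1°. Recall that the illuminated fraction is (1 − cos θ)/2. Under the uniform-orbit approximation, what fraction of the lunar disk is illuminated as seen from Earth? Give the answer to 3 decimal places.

Half-versine of 282.1°: (1 − 0.210)/2 = 0.395.

0.395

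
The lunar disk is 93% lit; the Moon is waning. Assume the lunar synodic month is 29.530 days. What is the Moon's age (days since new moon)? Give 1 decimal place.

Invert f = (1 − cos θ)/2 to get cos θ = 1 − 2(0.93) = -0.860, hence θ₀ = arccos -0.860 = 149.3°.
Since the Moon is past full (waning), take the reflex angle: θ = 360° − 149.3° = 210.7°.
That fraction of the synodic month is 210.7/360 × 29.530 d ≈ 17.28 d.

17.3 days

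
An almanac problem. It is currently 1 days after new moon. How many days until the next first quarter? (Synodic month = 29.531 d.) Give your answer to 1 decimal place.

6.4 days

First quarter is 0.25 of the way through the cycle: age 0.25 × 29.531 = 7.383 d.
That is 7.383 − 1 = 6.383 days ahead.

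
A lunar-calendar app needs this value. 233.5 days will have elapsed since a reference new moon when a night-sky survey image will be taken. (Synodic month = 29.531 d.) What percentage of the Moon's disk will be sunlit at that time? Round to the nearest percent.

8%

Reduce mod P: 233.5 − 7×29.531 = 26.78 d into the current lunation.
Phase angle: θ = 360°·(26.78 d)/(29.531 d) = 326.5°.
cos 326.5° = 0.834, so f = (1 − 0.834)/2 = 0.083, so 8%.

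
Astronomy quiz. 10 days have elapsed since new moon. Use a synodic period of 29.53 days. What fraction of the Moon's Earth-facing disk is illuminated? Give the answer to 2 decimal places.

0.76

The Moon has covered 10/29.53 of its cycle, so θ ≈ 360° × 10/29.53 = 121.9°.
With cos θ = (-0.529), the lit fraction is (1 − (-0.529))/2 ≈ 0.764.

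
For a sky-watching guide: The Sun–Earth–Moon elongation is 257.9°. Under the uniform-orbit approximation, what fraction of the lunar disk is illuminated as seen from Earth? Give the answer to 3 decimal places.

f = (1 − cos 257.9°)/2 = (1 − (-0.210))/2 ≈ 0.605.

0.605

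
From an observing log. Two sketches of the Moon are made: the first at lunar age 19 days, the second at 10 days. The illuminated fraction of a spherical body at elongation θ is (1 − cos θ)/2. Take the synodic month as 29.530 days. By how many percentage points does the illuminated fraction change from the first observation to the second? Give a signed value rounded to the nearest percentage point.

-5 pp

First observation: θ = 360°·19/29.530 = 231.6°, so f = 0.810.
Second observation: θ = 121.9°, f = 0.764.
Δf = 0.764 − 0.810 = -0.046, i.e. -5 pp.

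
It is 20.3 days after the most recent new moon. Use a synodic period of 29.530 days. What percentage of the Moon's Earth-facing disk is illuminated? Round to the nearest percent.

69%

Elongation θ = 360° × 20.3/29.530 ≈ 247.5°.
cos 247.5° = (-0.383), so f = (1 − (-0.383))/2 = 0.692, so 69%.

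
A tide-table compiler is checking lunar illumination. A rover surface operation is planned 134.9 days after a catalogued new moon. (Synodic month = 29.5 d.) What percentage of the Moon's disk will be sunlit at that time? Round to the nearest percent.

95%

134.9 d spans 4 complete synodic months (4 × 29.5 = 118.00 d) plus 16.90 d.
The Moon has covered 16.90/29.5 of its cycle, so θ ≈ 360° × 16.90/29.5 = 206.2°.
cos 206.2° = (-0.897), so f = (1 − (-0.897))/2 = 0.948, so 95%.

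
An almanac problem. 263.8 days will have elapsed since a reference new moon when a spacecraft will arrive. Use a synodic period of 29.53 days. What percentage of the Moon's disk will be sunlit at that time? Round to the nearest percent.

263.8/29.53 = 8.933 lunations, so 8 complete cycles and 27.56 d into the next.
Phase angle: θ = 360°·(27.56 d)/(29.53 d) = 336.0°.
cos 336.0° = 0.913, so f = (1 − 0.913)/2 = 0.043, so 4%.

4%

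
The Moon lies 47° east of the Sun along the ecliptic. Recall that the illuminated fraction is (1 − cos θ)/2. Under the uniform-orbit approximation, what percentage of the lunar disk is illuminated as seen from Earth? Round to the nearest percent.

cos 47° = 0.682, so f = (1 − 0.682)/2 = 0.159, i.e. 16%.

16%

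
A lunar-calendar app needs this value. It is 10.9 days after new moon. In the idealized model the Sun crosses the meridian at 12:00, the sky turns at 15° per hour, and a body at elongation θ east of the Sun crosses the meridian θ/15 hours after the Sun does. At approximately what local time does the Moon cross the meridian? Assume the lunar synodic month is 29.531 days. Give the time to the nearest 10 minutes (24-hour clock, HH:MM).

20:50

The Moon has covered 10.9/29.531 of its cycle, so θ ≈ 360° × 10.9/29.531 = 132.9°.
At 15° of sky rotation per hour, 132.9° corresponds to a 8.86 h lag.
12:00 + 8.858 h ≈ 20:52 → 20:50 to the nearest ten minutes.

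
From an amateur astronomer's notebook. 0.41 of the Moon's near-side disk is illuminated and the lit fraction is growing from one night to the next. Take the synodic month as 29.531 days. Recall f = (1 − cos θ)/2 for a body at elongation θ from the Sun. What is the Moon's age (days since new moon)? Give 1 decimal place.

From f = (1 − cos θ)/2: cos θ = 1 − 2×0.41 = 0.180; arccos → 79.6°.
The Moon is waxing (0°–180°), so θ = 79.6° directly.
That fraction of the synodic month is 79.6/360 × 29.531 d ≈ 6.53 d.

6.5 days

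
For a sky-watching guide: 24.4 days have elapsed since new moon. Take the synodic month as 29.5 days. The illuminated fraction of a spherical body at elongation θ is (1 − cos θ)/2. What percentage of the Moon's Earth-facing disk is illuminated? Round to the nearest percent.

The Moon has covered 24.4/29.5 of its cycle, so θ ≈ 360° × 24.4/29.5 = 297.8°.
With cos θ = 0.466, the lit fraction is (1 − 0.466)/2 ≈ 0.267, so 27%.

27%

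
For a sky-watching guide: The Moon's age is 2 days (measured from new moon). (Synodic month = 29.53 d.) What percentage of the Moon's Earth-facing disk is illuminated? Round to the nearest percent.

4%

Elongation θ = 360° × 2/29.53 ≈ 24.4°.
With cos θ = 0.911, the lit fraction is (1 − 0.911)/2 ≈ 0.045, so 4%.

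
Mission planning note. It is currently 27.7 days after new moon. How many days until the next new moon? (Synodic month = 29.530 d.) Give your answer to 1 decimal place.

The next new moon completes the synodic month: 29.530 − 27.7 = 1.830 days.

1.8 days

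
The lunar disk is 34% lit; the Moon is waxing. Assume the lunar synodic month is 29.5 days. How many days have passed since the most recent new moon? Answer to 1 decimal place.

Invert f = (1 − cos θ)/2 to get cos θ = 1 − 2(0.34) = 0.320, hence θ₀ = arccos 0.320 = 71.3°.
Before full moon the principal value applies: θ = 71.3°.
At 360°/29.5 d per day, 71.3° corresponds to 5.85 days.

5.8 days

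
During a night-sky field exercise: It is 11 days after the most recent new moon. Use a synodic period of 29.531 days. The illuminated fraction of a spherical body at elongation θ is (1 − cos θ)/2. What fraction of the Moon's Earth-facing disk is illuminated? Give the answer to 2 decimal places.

0.85

The Moon has covered 11/29.531 of its cycle, so θ ≈ 360° × 11/29.531 = 134.1°.
cos 134.1° = (-0.696), so f = (1 − (-0.696))/2 = 0.848.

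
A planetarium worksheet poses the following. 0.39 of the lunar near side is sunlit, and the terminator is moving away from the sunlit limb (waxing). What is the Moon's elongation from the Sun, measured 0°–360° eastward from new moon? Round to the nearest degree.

77°

cos θ = 1 − 2f = 0.220, giving a principal value of 77.3°.
The Moon is waxing (0°–180°), so θ = 77.3° directly.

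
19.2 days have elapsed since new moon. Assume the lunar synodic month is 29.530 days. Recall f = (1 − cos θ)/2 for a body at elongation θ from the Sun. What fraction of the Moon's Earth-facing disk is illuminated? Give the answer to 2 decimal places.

0.79

Elongation θ = 360° × 19.2/29.530 ≈ 234.1°.
Illuminated fraction = (1 − cos 234.1°)/2 = (1 − (-0.587))/2 ≈ 0.793.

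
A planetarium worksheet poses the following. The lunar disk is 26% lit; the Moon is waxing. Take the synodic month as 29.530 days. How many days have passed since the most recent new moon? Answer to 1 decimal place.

5.0 days

Invert f = (1 − cos θ)/2 to get cos θ = 1 − 2(0.26) = 0.480, hence θ₀ = arccos 0.480 = 61.3°.
The Moon is waxing (0°–180°), so θ = 61.3° directly.
That fraction of the synodic month is 61.3/360 × 29.530 d ≈ 5.03 d.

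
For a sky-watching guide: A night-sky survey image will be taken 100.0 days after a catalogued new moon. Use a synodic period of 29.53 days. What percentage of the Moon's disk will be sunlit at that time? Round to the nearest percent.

88%

100.0/29.53 = 3.386 lunations, so 3 complete cycles and 11.41 d into the next.
Phase angle: θ = 360°·(11.41 d)/(29.53 d) = 139.1°.
Illuminated fraction = (1 − cos 139.1°)/2 = (1 − (-0.756))/2 ≈ 0.878, so 88%.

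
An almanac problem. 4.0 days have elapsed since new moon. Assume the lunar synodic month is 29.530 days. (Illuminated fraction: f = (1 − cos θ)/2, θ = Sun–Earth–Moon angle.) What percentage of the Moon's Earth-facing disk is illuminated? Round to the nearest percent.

Phase angle: θ = 360°·(4.0 d)/(29.530 d) = 48.8°.
Illuminated fraction = (1 − cos 48.8°)/2 = (1 − 0.659)/2 ≈ 0.170, so 17%.

17%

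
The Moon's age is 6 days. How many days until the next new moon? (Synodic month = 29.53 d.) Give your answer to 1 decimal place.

23.5 days

The next new moon completes the synodic month: 29.53 − 6 = 23.530 days.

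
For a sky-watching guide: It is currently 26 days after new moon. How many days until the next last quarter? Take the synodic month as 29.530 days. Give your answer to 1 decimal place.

Last quarter occurs at elongation 270°, i.e. at age 29.530 × 270/360 = 22.148 d.
This lunation's last quarter (22.148 d) has passed, so add one period: 51.678 − 26 = 25.678 days.

25.7 days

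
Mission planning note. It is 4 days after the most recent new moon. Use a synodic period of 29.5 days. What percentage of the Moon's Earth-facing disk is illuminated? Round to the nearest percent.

The Moon has covered 4/29.5 of its cycle, so θ ≈ 360° × 4/29.5 = 48.8°.
cos 48.8° = 0.659, so f = (1 − 0.659)/2 = 0.171, so 17%.

17%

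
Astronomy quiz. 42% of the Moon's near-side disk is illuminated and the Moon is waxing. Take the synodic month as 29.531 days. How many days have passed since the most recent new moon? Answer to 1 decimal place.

Invert f = (1 − cos θ)/2 to get cos θ = 1 − 2(0.42) = 0.160, hence θ₀ = arccos 0.160 = 80.8°.
Before full moon the principal value applies: θ = 80.8°.
At 360°/29.531 d per day, 80.8° corresponds to 6.63 days.

6.6 days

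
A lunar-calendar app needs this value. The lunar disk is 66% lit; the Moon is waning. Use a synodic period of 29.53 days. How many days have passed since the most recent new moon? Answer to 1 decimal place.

cos θ = 1 − 2f = -0.320, giving a principal value of 108.7°.
A waning Moon lies in 180°–360°, so θ = 360° − 108.7° = 251.3°.
At 360°/29.53 d per day, 251.3° corresponds to 20.62 days.

20.6 days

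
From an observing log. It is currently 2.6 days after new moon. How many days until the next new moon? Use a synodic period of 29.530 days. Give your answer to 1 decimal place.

26.9 days

The next new moon completes the synodic month: 29.530 − 2.6 = 26.930 days.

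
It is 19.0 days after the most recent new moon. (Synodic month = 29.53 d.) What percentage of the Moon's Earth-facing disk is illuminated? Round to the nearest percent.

81%

Phase angle: θ = 360°·(19.0 d)/(29.53 d) = 231.6°.
Illuminated fraction = (1 − cos 231.6°)/2 = (1 − (-0.621))/2 ≈ 0.810, so 81%.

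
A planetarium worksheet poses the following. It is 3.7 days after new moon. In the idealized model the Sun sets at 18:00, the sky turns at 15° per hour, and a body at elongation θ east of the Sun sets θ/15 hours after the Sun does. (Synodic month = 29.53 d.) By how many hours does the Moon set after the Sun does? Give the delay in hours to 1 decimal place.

The Moon has covered 3.7/29.53 of its cycle, so θ ≈ 360° × 3.7/29.53 = 45.1°.
At 15° of sky rotation per hour, 45.1° corresponds to a 3.01 h lag.
So the Moon sets 3.01 h after the Sun.

3.0 h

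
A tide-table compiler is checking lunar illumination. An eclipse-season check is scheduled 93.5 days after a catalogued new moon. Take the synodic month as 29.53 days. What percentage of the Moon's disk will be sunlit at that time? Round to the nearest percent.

25%

93.5/29.53 = 3.166 lunations, so 3 complete cycles and 4.91 d into the next.
Elongation θ = 360° × 4.91/29.53 ≈ 59.9°.
cos 59.9° = 0.502, so f = (1 − 0.502)/2 = 0.249, so 25%.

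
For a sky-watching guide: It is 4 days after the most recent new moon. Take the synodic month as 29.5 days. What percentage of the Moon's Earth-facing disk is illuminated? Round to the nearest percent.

17%

The Moon has covered 4/29.5 of its cycle, so θ ≈ 360° × 4/29.5 = 48.8°.
cos 48.8° = 0.659, so f = (1 − 0.659)/2 = 0.171, so 17%.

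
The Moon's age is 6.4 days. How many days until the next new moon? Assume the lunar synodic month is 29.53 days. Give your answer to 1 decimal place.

23.1 days

One full lunation from the last new moon is 29.53 d; remaining = 29.53 − 6.4 = 23.130 d.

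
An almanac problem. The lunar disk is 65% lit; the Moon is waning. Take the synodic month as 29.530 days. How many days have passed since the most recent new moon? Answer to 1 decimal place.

Invert f = (1 − cos θ)/2 to get cos θ = 1 − 2(0.65) = -0.300, hence θ₀ = arccos -0.300 = 107.5°.
Since the Moon is past full (waning), take the reflex angle: θ = 360° − 107.5° = 252.5°.
Age = 29.530 × 252.5°/360° ≈ 20.72 days.

20.7 days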